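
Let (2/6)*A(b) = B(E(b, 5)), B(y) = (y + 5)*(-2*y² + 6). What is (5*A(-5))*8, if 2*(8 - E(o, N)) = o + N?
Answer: -190320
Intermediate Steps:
E(o, N) = 8 - N/2 - o/2 (E(o, N) = 8 - (o + N)/2 = 8 - (N + o)/2 = 8 + (-N/2 - o/2) = 8 - N/2 - o/2)
B(y) = (5 + y)*(6 - 2*y²)
A(b) = 189 - 30*(11/2 - b/2)² - 9*b - 6*(11/2 - b/2)³ (A(b) = 3*(30 - 10*(8 - ½*5 - b/2)² - 2*(8 - ½*5 - b/2)³ + 6*(8 - ½*5 - b/2)) = 3*(30 - 10*(8 - 5/2 - b/2)² - 2*(8 - 5/2 - b/2)³ + 6*(8 - 5/2 - b/2)) = 3*(30 - 10*(11/2 - b/2)² - 2*(11/2 - b/2)³ + 6*(11/2 - b/2)) = 3*(30 - 10*(11/2 - b/2)² - 2*(11/2 - b/2)³ + (33 - 3*b)) = 3*(63 - 10*(11/2 - b/2)² - 3*b - 2*(11/2 - b/2)³) = 189 - 30*(11/2 - b/2)² - 9*b - 6*(11/2 - b/2)³)
(5*A(-5))*8 = (5*(-6867/4 - 129/4*(-5)² + (¾)*(-5)³ + (1713/4)*(-5)))*8 = (5*(-6867/4 - 129/4*25 + (¾)*(-125) - 8565/4))*8 = (5*(-6867/4 - 3225/4 - 375/4 - 8565/4))*8 = (5*(-4758))*8 = -23790*8 = -190320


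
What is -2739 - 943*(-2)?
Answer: -853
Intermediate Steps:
-2739 - 943*(-2) = -2739 + 1886 = -853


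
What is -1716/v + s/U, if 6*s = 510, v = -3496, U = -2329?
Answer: 54403/119738 ≈ 0.45435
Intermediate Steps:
s = 85 (s = (1/6)*510 = 85)
-1716/v + s/U = -1716/(-3496) + 85/(-2329) = -1716*(-1/3496) + 85*(-1/2329) = 429/874 - 5/137 = 54403/119738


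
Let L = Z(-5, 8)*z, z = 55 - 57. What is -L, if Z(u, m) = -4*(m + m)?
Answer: -128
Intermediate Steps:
Z(u, m) = -8*m
z = -2
L = 128 (L = -8*8*(-2) = -64*(-2) = 128)
-L = -1*128 = -128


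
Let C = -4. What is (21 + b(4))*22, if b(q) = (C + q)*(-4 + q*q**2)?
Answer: 462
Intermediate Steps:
b(q) = (-4 + q)*(-4 + q**3) (b(q) = (-4 + q)*(-4 + q*q**2) = (-4 + q)*(-4 + q**3))
(21 + b(4))*22 = (21 + (16 + 4**4 - 4*4 - 4*4**3))*22 = (21 + (16 + 256 - 16 - 4*64))*22 = (21 + (16 + 256 - 16 - 256))*22 = (21 + 0)*22 = 21*22 = 462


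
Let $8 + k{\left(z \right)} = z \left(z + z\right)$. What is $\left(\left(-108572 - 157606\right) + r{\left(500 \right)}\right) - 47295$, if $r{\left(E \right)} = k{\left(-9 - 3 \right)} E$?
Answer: $-173473$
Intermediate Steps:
$k{\left(z \right)} = -8 + 2 z^{2}$ ($k{\left(z \right)} = -8 + z \left(z + z\right) = -8 + z 2 z = -8 + 2 z^{2}$)
$r{\left(E \right)} = 280 E$ ($r{\left(E \right)} = \left(-8 + 2 \left(-9 - 3\right)^{2}\right) E = \left(-8 + 2 \left(-12\right)^{2}\right) E = \left(-8 + 2 \cdot 144\right) E = \left(-8 + 288\right) E = 280 E$)
$\left(\left(-108572 - 157606\right) + r{\left(500 \right)}\right) - 47295 = \left(\left(-108572 - 157606\right) + 280 \cdot 500\right) - 47295 = \left(-266178 + 140000\right) - 47295 = -126178 - 47295 = -173473$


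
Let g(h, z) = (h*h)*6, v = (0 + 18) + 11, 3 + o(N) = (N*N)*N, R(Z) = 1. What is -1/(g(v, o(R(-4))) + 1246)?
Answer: -1/6292 ≈ -0.00015893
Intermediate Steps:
o(N) = -3 + N**3 (o(N) = -3 + (N*N)*N = -3 + N**2*N = -3 + N**3)
v = 29 (v = 18 + 11 = 29)
g(h, z) = 6*h**2 (g(h, z) = h**2*6 = 6*h**2)
-1/(g(v, o(R(-4))) + 1246) = -1/(6*29**2 + 1246) = -1/(6*841 + 1246) = -1/(5046 + 1246) = -1/6292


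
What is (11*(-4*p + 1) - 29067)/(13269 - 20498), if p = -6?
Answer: 28792/7229 ≈ 3.9828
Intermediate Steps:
(11*(-4*p + 1) - 29067)/(13269 - 20498) = (11*(-4*(-6) + 1) - 29067)/(13269 - 20498) = (11*(24 + 1) - 29067)/(-7229) = (11*25 - 29067)*(-1/7229) = (275 - 29067)*(-1/7229) = -28792*(-1/7229) = 28792/7229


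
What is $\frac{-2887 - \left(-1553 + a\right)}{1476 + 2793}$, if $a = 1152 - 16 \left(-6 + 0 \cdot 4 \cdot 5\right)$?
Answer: $- \frac{2582}{4269} \approx -0.60483$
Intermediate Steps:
$a = 1248$ ($a = 1152 - 16 \left(-6 + 0 \cdot 5\right) = 1152 - 16 \left(-6 + 0\right) = 1152 - -96 = 1152 + 96 = 1248$)
$\frac{-2887 - \left(-1553 + a\right)}{1476 + 2793} = \frac{-2887 + \left(1553 - 1248\right)}{1476 + 2793} = \frac{-2887 + \left(1553 - 1248\right)}{4269} = \left(-2887 + 305\right) \frac{1}{4269} = \left(-2582\right) \frac{1}{4269} = - \frac{2582}{4269}$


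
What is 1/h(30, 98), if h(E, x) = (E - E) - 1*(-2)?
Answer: ½ ≈ 0.50000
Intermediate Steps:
h(E, x) = 2 (h(E, x) = 0 + 2 = 2)
1/h(30, 98) = 1/2 = ½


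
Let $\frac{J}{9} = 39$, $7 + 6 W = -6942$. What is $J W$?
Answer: $- \frac{813033}{2} \approx -4.0652 \cdot 10^{5}$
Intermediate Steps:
$W = - \frac{6949}{6}$ ($W = - \frac{7}{6} + \frac{1}{6} \left(-6942\right) = - \frac{7}{6} - 1157 = - \frac{6949}{6} \approx -1158.2$)
$J = 351$ ($J = 9 \cdot 39 = 351$)
$J W = 351 \left(- \frac{6949}{6}\right) = - \frac{813033}{2}$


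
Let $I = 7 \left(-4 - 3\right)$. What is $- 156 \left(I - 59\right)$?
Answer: $16848$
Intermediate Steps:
$I = -49$ ($I = 7 \left(-7\right) = -49$)
$- 156 \left(I - 59\right) = - 156 \left(-49 - 59\right) = \left(-156\right) \left(-108\right) = 16848$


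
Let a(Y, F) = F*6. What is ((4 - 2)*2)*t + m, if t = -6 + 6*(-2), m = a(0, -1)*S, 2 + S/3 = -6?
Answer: 72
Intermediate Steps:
S = -24 (S = -6 + 3*(-6) = -6 - 18 = -24)
a(Y, F) = 6*F
m = 144 (m = (6*(-1))*(-24) = -6*(-24) = 144)
t = -18 (t = -6 - 12 = -18)
((4 - 2)*2)*t + m = ((4 - 2)*2)*(-18) + 144 = (2*2)*(-18) + 144 = 4*(-18) + 144 = -72 + 144 = 72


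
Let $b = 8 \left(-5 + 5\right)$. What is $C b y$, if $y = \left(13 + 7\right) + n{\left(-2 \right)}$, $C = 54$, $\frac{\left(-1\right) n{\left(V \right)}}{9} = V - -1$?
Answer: $0$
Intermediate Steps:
$n{\left(V \right)} = -9 - 9 V$ ($n{\left(V \right)} = - 9 \left(V - -1\right) = - 9 \left(V + 1\right) = - 9 \left(1 + V\right) = -9 - 9 V$)
$b = 0$ ($b = 8 \cdot 0 = 0$)
$y = 29$ ($y = \left(13 + 7\right) - -9 = 20 + \left(-9 + 18\right) = 20 + 9 = 29$)
$C b y = 54 \cdot 0 \cdot 29 = 0 \cdot 29 = 0$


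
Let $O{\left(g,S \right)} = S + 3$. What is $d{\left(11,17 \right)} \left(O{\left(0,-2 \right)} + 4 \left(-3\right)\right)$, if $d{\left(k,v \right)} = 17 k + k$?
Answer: $-2178$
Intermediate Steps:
$O{\left(g,S \right)} = 3 + S$
$d{\left(k,v \right)} = 18 k$
$d{\left(11,17 \right)} \left(O{\left(0,-2 \right)} + 4 \left(-3\right)\right) = 18 \cdot 11 \left(\left(3 - 2\right) + 4 \left(-3\right)\right) = 198 \left(1 - 12\right) = 198 \left(-11\right) = -2178$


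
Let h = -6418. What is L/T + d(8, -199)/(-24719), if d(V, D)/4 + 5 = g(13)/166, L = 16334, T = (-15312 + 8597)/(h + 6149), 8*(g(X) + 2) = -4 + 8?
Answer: 9014763946787/13777011055 ≈ 654.33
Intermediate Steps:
g(X) = -3/2 (g(X) = -2 + (-4 + 8)/8 = -2 + (⅛)*4 = -2 + ½ = -3/2)
T = 6715/269 (T = (-15312 + 8597)/(-6418 + 6149) = -6715/(-269) = -6715*(-1/269) = 6715/269 ≈ 24.963)
d(V, D) = -1663/83 (d(V, D) = -20 + 4*(-3/2/166) = -20 + 4*(-3/2*1/166) = -20 + 4*(-3/332) = -20 - 3/83 = -1663/83)
L/T + d(8, -199)/(-24719) = 16334/(6715/269) - 1663/83/(-24719) = 16334*(269/6715) - 1663/83*(-1/24719) = 4393846/6715 + 1663/2051677 = 9014763946787/13777011055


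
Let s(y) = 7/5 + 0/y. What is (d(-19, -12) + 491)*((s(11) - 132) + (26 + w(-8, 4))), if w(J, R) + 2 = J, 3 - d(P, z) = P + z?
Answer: -60165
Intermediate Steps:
s(y) = 7/5 (s(y) = 7*(1/5) + 0 = 7/5 + 0 = 7/5)
d(P, z) = 3 - P - z (d(P, z) = 3 - (P + z) = 3 + (-P - z) = 3 - P - z)
w(J, R) = -2 + J
(d(-19, -12) + 491)*((s(11) - 132) + (26 + w(-8, 4))) = ((3 - 1*(-19) - 1*(-12)) + 491)*((7/5 - 132) + (26 + (-2 - 8))) = ((3 + 19 + 12) + 491)*(-653/5 + (26 - 10)) = (34 + 491)*(-653/5 + 16) = 525*(-573/5) = -60165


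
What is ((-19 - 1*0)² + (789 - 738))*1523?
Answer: 627476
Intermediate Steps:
((-19 - 1*0)² + (789 - 738))*1523 = ((-19 + 0)² + 51)*1523 = ((-19)² + 51)*1523 = (361 + 51)*1523 = 412*1523 = 627476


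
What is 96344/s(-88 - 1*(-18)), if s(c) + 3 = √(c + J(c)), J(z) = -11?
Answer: -48172/15 - 48172*I/5 ≈ -3211.5 - 9634.4*I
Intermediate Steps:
s(c) = -3 + √(-11 + c) (s(c) = -3 + √(c - 11) = -3 + √(-11 + c))
96344/s(-88 - 1*(-18)) = 96344/(-3 + √(-11 + (-88 - 1*(-18)))) = 96344/(-3 + √(-11 + (-88 + 18))) = 96344/(-3 + √(-11 - 70)) = 96344/(-3 + √(-81)) = 96344/(-3 + 9*I) = 96344*((-3 - 9*I)/90) = 48172*(-3 - 9*I)/45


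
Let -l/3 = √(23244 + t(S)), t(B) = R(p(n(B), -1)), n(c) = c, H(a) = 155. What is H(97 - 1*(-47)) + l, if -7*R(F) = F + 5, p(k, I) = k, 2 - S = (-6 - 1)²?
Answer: 155 - 15*√930 ≈ -302.44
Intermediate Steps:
S = -47 (S = 2 - (-6 - 1)² = 2 - 1*(-7)² = 2 - 1*49 = 2 - 49 = -47)
R(F) = -5/7 - F/7 (R(F) = -(F + 5)/7 = -(5 + F)/7 = -5/7 - F/7)
t(B) = -5/7 - B/7
l = -15*√930 (l = -3*√(23244 + (-5/7 - ⅐*(-47))) = -3*√(23244 + (-5/7 + 47/7)) = -3*√(23244 + 6) = -15*√930 ≈ -457.44)
H(97 - 1*(-47)) + l = 155 - 15*√930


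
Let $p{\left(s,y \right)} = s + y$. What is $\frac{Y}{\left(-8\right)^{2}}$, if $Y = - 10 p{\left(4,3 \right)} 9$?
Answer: $- \frac{315}{32} \approx -9.8438$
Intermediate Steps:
$Y = -630$ ($Y = - 10 \left(4 + 3\right) 9 = \left(-10\right) 7 \cdot 9 = \left(-70\right) 9 = -630$)
$\frac{Y}{\left(-8\right)^{2}} = - \frac{630}{\left(-8\right)^{2}} = - \frac{630}{64} = \left(-630\right) \frac{1}{64} = - \frac{315}{32}$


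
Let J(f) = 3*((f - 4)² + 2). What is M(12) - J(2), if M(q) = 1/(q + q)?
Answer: -431/24 ≈ -17.958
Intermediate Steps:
M(q) = 1/(2*q)
J(f) = 6 + 3*(-4 + f)² (J(f) = 3*((-4 + f)² + 2) = 3*(2 + (-4 + f)²) = 6 + 3*(-4 + f)²)
M(12) - J(2) = (½)/12 - (6 + 3*(-4 + 2)²) = (½)*(1/12) - (6 + 3*(-2)²) = 1/24 - (6 + 3*4) = 1/24 - (6 + 12) = 1/24 - 1*18 = 1/24 - 18 = -431/24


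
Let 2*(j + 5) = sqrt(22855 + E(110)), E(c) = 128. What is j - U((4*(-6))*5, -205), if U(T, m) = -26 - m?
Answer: -184 + sqrt(22983)/2 ≈ -108.20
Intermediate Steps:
j = -5 + sqrt(22983)/2 (j = -5 + sqrt(22855 + 128)/2 = -5 + sqrt(22983)/2 ≈ 70.801)
j - U((4*(-6))*5, -205) = (-5 + sqrt(22983)/2) - (-26 - 1*(-205)) = (-5 + sqrt(22983)/2) - (-26 + 205) = (-5 + sqrt(22983)/2) - 1*179 = (-5 + sqrt(22983)/2) - 179 = -184 + sqrt(22983)/2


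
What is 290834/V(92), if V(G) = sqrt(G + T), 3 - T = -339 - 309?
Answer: 290834*sqrt(743)/743 ≈ 10670.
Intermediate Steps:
T = 651 (T = 3 - (-339 - 309) = 3 - 1*(-648) = 3 + 648 = 651)
V(G) = sqrt(651 + G) (V(G) = sqrt(G + 651) = sqrt(651 + G))
290834/V(92) = 290834/(sqrt(651 + 92)) = 290834/(sqrt(743)) = 290834*(sqrt(743)/743) = 290834*sqrt(743)/743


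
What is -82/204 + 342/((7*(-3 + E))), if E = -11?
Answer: -19451/4998 ≈ -3.8918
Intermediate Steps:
-82/204 + 342/((7*(-3 + E))) = -82/204 + 342/((7*(-3 - 11))) = -82*1/204 + 342/((7*(-14))) = -41/102 + 342/(-98) = -41/102 + 342*(-1/98) = -41/102 - 171/49 = -19451/4998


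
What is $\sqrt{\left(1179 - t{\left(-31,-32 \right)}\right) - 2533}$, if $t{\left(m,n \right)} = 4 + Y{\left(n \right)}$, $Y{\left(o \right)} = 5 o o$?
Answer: $i \sqrt{6478} \approx 80.486 i$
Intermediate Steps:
$Y{\left(o \right)} = 5 o^{2}$
$t{\left(m,n \right)} = 4 + 5 n^{2}$
$\sqrt{\left(1179 - t{\left(-31,-32 \right)}\right) - 2533} = \sqrt{\left(1179 - \left(4 + 5 \left(-32\right)^{2}\right)\right) - 2533} = \sqrt{\left(1179 - \left(4 + 5 \cdot 1024\right)\right) - 2533} = \sqrt{\left(1179 - \left(4 + 5120\right)\right) - 2533} = \sqrt{\left(1179 - 5124\right) - 2533} = \sqrt{-3945 - 2533} = \sqrt{-6478} = i \sqrt{6478}$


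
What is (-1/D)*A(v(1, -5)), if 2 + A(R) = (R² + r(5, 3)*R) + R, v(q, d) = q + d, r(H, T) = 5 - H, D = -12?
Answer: ⅚ ≈ 0.83333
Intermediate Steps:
v(q, d) = d + q
A(R) = -2 + R + R² (A(R) = -2 + ((R² + (5 - 1*5)*R) + R) = -2 + ((R² + (5 - 5)*R) + R) = -2 + ((R² + 0*R) + R) = -2 + ((R² + 0) + R) = -2 + (R² + R) = -2 + (R + R²) = -2 + R + R²)
(-1/D)*A(v(1, -5)) = (-1/(-12))*(-2 + (-5 + 1) + (-5 + 1)²) = (-1*(-1/12))*(-2 - 4 + (-4)²) = (-2 - 4 + 16)/12 = (1/12)*10 = ⅚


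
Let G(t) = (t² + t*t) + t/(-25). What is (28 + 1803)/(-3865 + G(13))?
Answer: -45775/88188 ≈ -0.51906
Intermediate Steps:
G(t) = 2*t² - t/25 (G(t) = (t² + t²) + t*(-1/25) = 2*t² - t/25)
(28 + 1803)/(-3865 + G(13)) = (28 + 1803)/(-3865 + (1/25)*13*(-1 + 50*13)) = 1831/(-3865 + (1/25)*13*(-1 + 650)) = 1831/(-3865 + (1/25)*13*649) = 1831/(-3865 + 8437/25) = 1831/(-88188/25) = 1831*(-25/88188) = -45775/88188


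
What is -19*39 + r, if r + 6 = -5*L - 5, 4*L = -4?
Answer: -747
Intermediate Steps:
L = -1 (L = (1/4)*(-4) = -1)
r = -6 (r = -6 + (-5*(-1) - 5) = -6 + (5 - 5) = -6 + 0 = -6)
-19*39 + r = -19*39 - 6 = -741 - 6 = -747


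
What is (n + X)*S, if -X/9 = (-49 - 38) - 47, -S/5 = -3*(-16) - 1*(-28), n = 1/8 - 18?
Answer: -902975/2 ≈ -4.5149e+5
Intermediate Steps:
n = -143/8 (n = 1/8 - 18 = -143/8 ≈ -17.875)
S = -380 (S = -5*(-3*(-16) - 1*(-28)) = -5*(48 + 28) = -5*76 = -380)
X = 1206 (X = -9*((-49 - 38) - 47) = -9*(-87 - 47) = -9*(-134) = 1206)
(n + X)*S = (-143/8 + 1206)*(-380) = (9505/8)*(-380) = -902975/2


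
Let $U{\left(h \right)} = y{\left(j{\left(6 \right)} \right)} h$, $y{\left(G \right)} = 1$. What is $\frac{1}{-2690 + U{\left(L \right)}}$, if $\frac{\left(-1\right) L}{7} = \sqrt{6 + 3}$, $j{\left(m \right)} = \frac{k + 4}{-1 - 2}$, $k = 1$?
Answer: $- \frac{1}{2711} \approx -0.00036887$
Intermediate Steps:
$j{\left(m \right)} = - \frac{5}{3}$ ($j{\left(m \right)} = \frac{1 + 4}{-1 - 2} = \frac{5}{-3} = 5 \left(- \frac{1}{3}\right) = - \frac{5}{3}$)
$L = -21$ ($L = - 7 \sqrt{6 + 3} = - 7 \sqrt{9} = \left(-7\right) 3 = -21$)
$U{\left(h \right)} = h$ ($U{\left(h \right)} = 1 h = h$)
$\frac{1}{-2690 + U{\left(L \right)}} = \frac{1}{-2690 - 21} = \frac{1}{-2711} = - \frac{1}{2711}$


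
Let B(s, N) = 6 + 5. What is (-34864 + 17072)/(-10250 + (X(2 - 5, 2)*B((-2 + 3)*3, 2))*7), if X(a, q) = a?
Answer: 17792/10481 ≈ 1.6975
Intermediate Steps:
B(s, N) = 11
(-34864 + 17072)/(-10250 + (X(2 - 5, 2)*B((-2 + 3)*3, 2))*7) = (-34864 + 17072)/(-10250 + ((2 - 5)*11)*7) = -17792/(-10250 - 3*11*7) = -17792/(-10250 - 33*7) = -17792/(-10250 - 231) = -17792/(-10481) = -17792*(-1/10481) = 17792/10481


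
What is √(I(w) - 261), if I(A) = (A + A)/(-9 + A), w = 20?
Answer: I*√31141/11 ≈ 16.043*I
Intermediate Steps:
I(A) = 2*A/(-9 + A) (I(A) = (2*A)/(-9 + A) = 2*A/(-9 + A))
√(I(w) - 261) = √(2*20/(-9 + 20) - 261) = √(2*20/11 - 261) = √(2*20*(1/11) - 261) = √(40/11 - 261) = √(-2831/11) = I*√31141/11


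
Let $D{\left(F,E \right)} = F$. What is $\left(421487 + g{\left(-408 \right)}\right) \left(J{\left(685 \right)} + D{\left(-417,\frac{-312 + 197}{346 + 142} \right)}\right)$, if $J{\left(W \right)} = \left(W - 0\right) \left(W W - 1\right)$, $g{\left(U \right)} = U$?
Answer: $135342379706817$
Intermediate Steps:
$J{\left(W \right)} = W \left(-1 + W^{2}\right)$ ($J{\left(W \right)} = \left(W + 0\right) \left(W^{2} - 1\right) = W \left(-1 + W^{2}\right)$)
$\left(421487 + g{\left(-408 \right)}\right) \left(J{\left(685 \right)} + D{\left(-417,\frac{-312 + 197}{346 + 142} \right)}\right) = \left(421487 - 408\right) \left(\left(685^{3} - 685\right) - 417\right) = 421079 \left(\left(321419125 - 685\right) - 417\right) = 421079 \left(321418440 - 417\right) = 421079 \cdot 321418023 = 135342379706817$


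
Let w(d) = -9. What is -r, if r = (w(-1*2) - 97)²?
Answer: -11236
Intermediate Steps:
r = 11236 (r = (-9 - 97)² = (-106)² = 11236)
-r = -1*11236 = -11236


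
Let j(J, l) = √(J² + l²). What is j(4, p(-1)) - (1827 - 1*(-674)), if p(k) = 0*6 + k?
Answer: -2501 + √17 ≈ -2496.9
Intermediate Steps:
p(k) = k (p(k) = 0 + k = k)
j(4, p(-1)) - (1827 - 1*(-674)) = √(4² + (-1)²) - (1827 - 1*(-674)) = √(16 + 1) - (1827 + 674) = √17 - 1*2501 = √17 - 2501 = -2501 + √17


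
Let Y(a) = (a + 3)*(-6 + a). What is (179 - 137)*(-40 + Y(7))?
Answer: -1260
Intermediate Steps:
Y(a) = (-6 + a)*(3 + a) (Y(a) = (3 + a)*(-6 + a) = (-6 + a)*(3 + a))
(179 - 137)*(-40 + Y(7)) = (179 - 137)*(-40 + (-18 + 7² - 3*7)) = 42*(-40 + (-18 + 49 - 21)) = 42*(-40 + 10) = 42*(-30) = -1260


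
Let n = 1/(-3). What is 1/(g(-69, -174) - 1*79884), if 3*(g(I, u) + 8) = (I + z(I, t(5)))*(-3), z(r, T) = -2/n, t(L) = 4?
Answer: -1/79829 ≈ -1.2527e-5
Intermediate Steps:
n = -⅓ ≈ -0.33333
z(r, T) = 6 (z(r, T) = -2/(-⅓) = -2*(-3) = 6)
g(I, u) = -14 - I (g(I, u) = -8 + ((I + 6)*(-3))/3 = -8 + ((6 + I)*(-3))/3 = -8 + (-18 - 3*I)/3 = -8 + (-6 - I) = -14 - I)
1/(g(-69, -174) - 1*79884) = 1/((-14 - 1*(-69)) - 1*79884) = 1/((-14 + 69) - 79884) = 1/(55 - 79884) = 1/(-79829) = -1/79829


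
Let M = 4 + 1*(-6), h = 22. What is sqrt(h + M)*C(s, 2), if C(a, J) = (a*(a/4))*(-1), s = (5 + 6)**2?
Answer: -14641*sqrt(5)/2 ≈ -16369.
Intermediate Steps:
s = 121 (s = 11**2 = 121)
M = -2 (M = 4 - 6 = -2)
C(a, J) = -a**2/4 (C(a, J) = (a*(a*(1/4)))*(-1) = (a*(a/4))*(-1) = (a**2/4)*(-1) = -a**2/4)
sqrt(h + M)*C(s, 2) = sqrt(22 - 2)*(-1/4*121**2) = sqrt(20)*(-1/4*14641) = (2*sqrt(5))*(-14641/4) = -14641*sqrt(5)/2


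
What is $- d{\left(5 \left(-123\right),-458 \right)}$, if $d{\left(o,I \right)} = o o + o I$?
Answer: $-659895$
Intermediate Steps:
$d{\left(o,I \right)} = o^{2} + I o$
$- d{\left(5 \left(-123\right),-458 \right)} = - 5 \left(-123\right) \left(-458 + 5 \left(-123\right)\right) = - \left(-615\right) \left(-458 - 615\right) = - \left(-615\right) \left(-1073\right) = \left(-1\right) 659895 = -659895$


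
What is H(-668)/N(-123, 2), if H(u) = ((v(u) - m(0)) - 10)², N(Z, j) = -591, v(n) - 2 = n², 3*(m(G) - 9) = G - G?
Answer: -199100686849/591 ≈ -3.3689e+8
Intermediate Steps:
m(G) = 9 (m(G) = 9 + (G - G)/3 = 9 + (⅓)*0 = 9 + 0 = 9)
v(n) = 2 + n²
H(u) = (-17 + u²)² (H(u) = (((2 + u²) - 1*9) - 10)² = (((2 + u²) - 9) - 10)² = ((-7 + u²) - 10)² = (-17 + u²)²)
H(-668)/N(-123, 2) = (-17 + (-668)²)²/(-591) = (-17 + 446224)²*(-1/591) = 446207²*(-1/591) = 199100686849*(-1/591) = -199100686849/591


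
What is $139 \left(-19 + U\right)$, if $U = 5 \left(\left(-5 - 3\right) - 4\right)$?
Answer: $-10981$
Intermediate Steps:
$U = -60$ ($U = 5 \left(-8 - 4\right) = 5 \left(-12\right) = -60$)
$139 \left(-19 + U\right) = 139 \left(-19 - 60\right) = 139 \left(-79\right) = -10981$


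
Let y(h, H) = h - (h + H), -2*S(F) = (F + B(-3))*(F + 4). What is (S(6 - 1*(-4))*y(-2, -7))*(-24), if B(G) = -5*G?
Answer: 29400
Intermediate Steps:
S(F) = -(4 + F)*(15 + F)/2 (S(F) = -(F - 5*(-3))*(F + 4)/2 = -(F + 15)*(4 + F)/2 = -(15 + F)*(4 + F)/2 = -(4 + F)*(15 + F)/2)
y(h, H) = -H (y(h, H) = h - (H + h) = h + (-H - h) = -H)
(S(6 - 1*(-4))*y(-2, -7))*(-24) = ((-30 - 19*(6 - 1*(-4))/2 - (6 - 1*(-4))²/2)*(-1*(-7)))*(-24) = ((-30 - 19*(6 + 4)/2 - (6 + 4)²/2)*7)*(-24) = ((-30 - 19/2*10 - ½*10²)*7)*(-24) = ((-30 - 95 - ½*100)*7)*(-24) = ((-30 - 95 - 50)*7)*(-24) = -175*7*(-24) = -1225*(-24) = 29400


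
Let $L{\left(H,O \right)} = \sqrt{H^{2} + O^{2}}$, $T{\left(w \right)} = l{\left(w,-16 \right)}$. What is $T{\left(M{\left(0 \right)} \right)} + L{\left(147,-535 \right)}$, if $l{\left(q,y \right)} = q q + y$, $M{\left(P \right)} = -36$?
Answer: $1280 + \sqrt{307834} \approx 1834.8$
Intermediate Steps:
$l{\left(q,y \right)} = y + q^{2}$ ($l{\left(q,y \right)} = q^{2} + y = y + q^{2}$)
$T{\left(w \right)} = -16 + w^{2}$
$T{\left(M{\left(0 \right)} \right)} + L{\left(147,-535 \right)} = \left(-16 + \left(-36\right)^{2}\right) + \sqrt{147^{2} + \left(-535\right)^{2}} = \left(-16 + 1296\right) + \sqrt{21609 + 286225} = 1280 + \sqrt{307834}$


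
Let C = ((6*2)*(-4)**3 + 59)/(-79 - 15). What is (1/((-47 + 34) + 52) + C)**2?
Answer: 769785025/13439556 ≈ 57.278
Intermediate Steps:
C = 709/94 (C = (12*(-64) + 59)/(-94) = (-768 + 59)*(-1/94) = -709*(-1/94) = 709/94 ≈ 7.5426)
(1/((-47 + 34) + 52) + C)**2 = (1/((-47 + 34) + 52) + 709/94)**2 = (1/(-13 + 52) + 709/94)**2 = (1/39 + 709/94)**2 = (27745/3666)**2 = 769785025/13439556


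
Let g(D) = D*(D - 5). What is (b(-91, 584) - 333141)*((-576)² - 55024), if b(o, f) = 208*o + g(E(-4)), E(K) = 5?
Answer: -97435799888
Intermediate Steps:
g(D) = D*(-5 + D)
b(o, f) = 208*o (b(o, f) = 208*o + 5*(-5 + 5) = 208*o + 5*0 = 208*o + 0 = 208*o)
(b(-91, 584) - 333141)*((-576)² - 55024) = (208*(-91) - 333141)*((-576)² - 55024) = (-18928 - 333141)*(331776 - 55024) = -352069*276752 = -97435799888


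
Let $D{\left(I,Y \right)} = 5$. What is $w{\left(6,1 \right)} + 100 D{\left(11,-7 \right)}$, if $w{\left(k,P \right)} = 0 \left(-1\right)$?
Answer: $500$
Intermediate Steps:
$w{\left(k,P \right)} = 0$
$w{\left(6,1 \right)} + 100 D{\left(11,-7 \right)} = 0 + 100 \cdot 5 = 0 + 500 = 500$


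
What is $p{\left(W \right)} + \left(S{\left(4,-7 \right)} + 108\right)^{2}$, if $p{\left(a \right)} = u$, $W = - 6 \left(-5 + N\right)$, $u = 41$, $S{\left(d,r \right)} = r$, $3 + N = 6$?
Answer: $10242$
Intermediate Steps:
$N = 3$ ($N = -3 + 6 = 3$)
$W = 12$ ($W = - 6 \left(-5 + 3\right) = \left(-6\right) \left(-2\right) = 12$)
$p{\left(a \right)} = 41$
$p{\left(W \right)} + \left(S{\left(4,-7 \right)} + 108\right)^{2} = 41 + \left(-7 + 108\right)^{2} = 41 + 101^{2} = 41 + 10201 = 10242$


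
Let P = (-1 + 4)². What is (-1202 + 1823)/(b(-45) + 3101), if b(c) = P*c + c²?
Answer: 621/4721 ≈ 0.13154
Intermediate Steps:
P = 9 (P = 3² = 9)
b(c) = c² + 9*c (b(c) = 9*c + c² = c² + 9*c)
(-1202 + 1823)/(b(-45) + 3101) = (-1202 + 1823)/(-45*(9 - 45) + 3101) = 621/(-45*(-36) + 3101) = 621/(1620 + 3101) = 621/4721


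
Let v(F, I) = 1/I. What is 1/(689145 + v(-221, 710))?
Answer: 710/489292951 ≈ 1.4511e-6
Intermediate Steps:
1/(689145 + v(-221, 710)) = 1/(689145 + 1/710) = 1/(489292951/710) = 710/489292951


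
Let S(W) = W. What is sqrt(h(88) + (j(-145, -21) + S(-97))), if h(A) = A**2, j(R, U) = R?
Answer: 11*sqrt(62) ≈ 86.614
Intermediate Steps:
sqrt(h(88) + (j(-145, -21) + S(-97))) = sqrt(88**2 + (-145 - 97)) = sqrt(7744 - 242) = sqrt(7502) = 11*sqrt(62)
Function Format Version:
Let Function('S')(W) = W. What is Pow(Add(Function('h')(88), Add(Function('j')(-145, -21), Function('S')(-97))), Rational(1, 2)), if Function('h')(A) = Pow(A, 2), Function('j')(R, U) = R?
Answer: Mul(11, Pow(62, Rational(1, 2))) ≈ 86.614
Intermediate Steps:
Pow(Add(Function('h')(88), Add(Function('j')(-145, -21), Function('S')(-97))), Rational(1, 2)) = Pow(Add(Pow(88, 2), Add(-145, -97)), Rational(1, 2)) = Pow(Add(7744, -242), Rational(1, 2)) = Pow(7502, Rational(1, 2)) = Mul(11, Pow(62, Rational(1, 2)))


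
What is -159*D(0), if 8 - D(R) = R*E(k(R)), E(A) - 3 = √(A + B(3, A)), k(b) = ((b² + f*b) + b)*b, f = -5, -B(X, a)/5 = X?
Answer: -1272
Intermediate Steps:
B(X, a) = -5*X
k(b) = b*(b² - 4*b) (k(b) = ((b² - 5*b) + b)*b = (b² - 4*b)*b = b*(b² - 4*b))
E(A) = 3 + √(-15 + A) (E(A) = 3 + √(A - 5*3) = 3 + √(A - 15) = 3 + √(-15 + A))
D(R) = 8 - R*(3 + √(-15 + R²*(-4 + R)))
-159*D(0) = -159*(8 - 1*0*(3 + √(-15 + 0²*(-4 + 0)))) = -159*(8 - 1*0*(3 + √(-15 + 0*(-4)))) = -159*(8 - 1*0*(3 + √(-15 + 0))) = -159*(8 - 1*0*(3 + √(-15))) = -159*(8 - 1*0*(3 + I*√15)) = -159*(8 + 0) = -159*8 = -1272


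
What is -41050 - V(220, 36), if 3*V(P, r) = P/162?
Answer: -9975260/243 ≈ -41050.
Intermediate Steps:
V(P, r) = P/486 (V(P, r) = (P/162)/3 = P/486)
-41050 - V(220, 36) = -41050 - 220/486 = -41050 - 1*110/243 = -41050 - 110/243 = -9975260/243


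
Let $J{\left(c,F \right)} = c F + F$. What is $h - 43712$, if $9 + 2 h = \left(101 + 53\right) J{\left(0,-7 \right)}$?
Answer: $- \frac{88511}{2} \approx -44256.0$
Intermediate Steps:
$J{\left(c,F \right)} = F + F c$ ($J{\left(c,F \right)} = F c + F = F + F c$)
$h = - \frac{1087}{2}$ ($h = - \frac{9}{2} + \frac{\left(101 + 53\right) \left(- 7 \left(1 + 0\right)\right)}{2} = - \frac{9}{2} + \frac{154 \left(\left(-7\right) 1\right)}{2} = - \frac{9}{2} + \frac{154 \left(-7\right)}{2} = - \frac{9}{2} + \frac{1}{2} \left(-1078\right) = - \frac{9}{2} - 539 = - \frac{1087}{2} \approx -543.5$)
$h - 43712 = - \frac{1087}{2} - 43712 = - \frac{88511}{2}$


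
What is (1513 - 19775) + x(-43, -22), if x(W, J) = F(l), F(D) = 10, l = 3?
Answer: -18252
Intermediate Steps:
x(W, J) = 10
(1513 - 19775) + x(-43, -22) = (1513 - 19775) + 10 = -18262 + 10 = -18252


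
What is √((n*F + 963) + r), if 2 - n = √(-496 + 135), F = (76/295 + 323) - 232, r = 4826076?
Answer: √(420088952365 - 150892205*I)/295 ≈ 2197.1 - 0.39459*I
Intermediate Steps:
F = 26921/295 (F = (76*(1/295) + 323) - 232 = (76/295 + 323) - 232 = 95361/295 - 232 = 26921/295 ≈ 91.258)
n = 2 - 19*I (n = 2 - √(-496 + 135) = 2 - √(-361) = 2 - 19*I ≈ 2.0 - 19.0*I)
√((n*F + 963) + r) = √(((2 - 19*I)*(26921/295) + 963) + 4826076) = √(((53842/295 - 511499*I/295) + 963) + 4826076) = √((337927/295 - 511499*I/295) + 4826076) = √(1424030347/295 - 511499*I/295)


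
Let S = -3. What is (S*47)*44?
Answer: -6204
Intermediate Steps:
(S*47)*44 = -3*47*44 = -141*44 = -6204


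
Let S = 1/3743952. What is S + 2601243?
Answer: 9738928932337/3743952 ≈ 2.6012e+6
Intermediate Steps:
S = 1/3743952 ≈ 2.6710e-7
S + 2601243 = 1/3743952 + 2601243 = 9738928932337/3743952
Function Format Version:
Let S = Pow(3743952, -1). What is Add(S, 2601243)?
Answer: Rational(9738928932337, 3743952) ≈ 2.6012e+6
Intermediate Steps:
S = Rational(1, 3743952) ≈ 2.6710e-7
Add(S, 2601243) = Add(Rational(1, 3743952), 2601243) = Rational(9738928932337, 3743952)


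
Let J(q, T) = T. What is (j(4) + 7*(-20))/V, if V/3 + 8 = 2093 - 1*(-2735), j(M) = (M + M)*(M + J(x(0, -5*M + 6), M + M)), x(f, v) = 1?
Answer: -11/3615 ≈ -0.0030429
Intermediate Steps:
j(M) = 6*M² (j(M) = (M + M)*(M + (M + M)) = (2*M)*(M + 2*M) = (2*M)*(3*M) = 6*M²)
V = 14460 (V = -24 + 3*(2093 - 1*(-2735)) = -24 + 3*(2093 + 2735) = -24 + 3*4828 = -24 + 14484 = 14460)
(j(4) + 7*(-20))/V = (6*4² + 7*(-20))/14460 = (6*16 - 140)*(1/14460) = (96 - 140)*(1/14460) = -44*1/14460 = -11/3615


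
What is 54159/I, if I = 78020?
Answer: 54159/78020 ≈ 0.69417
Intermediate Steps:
54159/I = 54159/78020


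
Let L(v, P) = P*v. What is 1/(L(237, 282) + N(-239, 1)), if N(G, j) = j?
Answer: 1/66835 ≈ 1.4962e-5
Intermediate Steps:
1/(L(237, 282) + N(-239, 1)) = 1/(282*237 + 1) = 1/(66834 + 1) = 1/66835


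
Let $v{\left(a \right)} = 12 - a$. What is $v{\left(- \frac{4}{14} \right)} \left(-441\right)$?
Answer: $-5418$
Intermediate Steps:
$v{\left(- \frac{4}{14} \right)} \left(-441\right) = \left(12 - - \frac{4}{14}\right) \left(-441\right) = \left(12 - \left(-4\right) \frac{1}{14}\right) \left(-441\right) = \left(12 - - \frac{2}{7}\right) \left(-441\right) = \left(12 + \frac{2}{7}\right) \left(-441\right) = \frac{86}{7} \left(-441\right) = -5418$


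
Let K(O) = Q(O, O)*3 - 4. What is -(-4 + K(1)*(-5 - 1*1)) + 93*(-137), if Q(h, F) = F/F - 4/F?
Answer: -12815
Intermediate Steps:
Q(h, F) = 1 - 4/F
K(O) = -4 + 3*(-4 + O)/O (K(O) = ((-4 + O)/O)*3 - 4 = 3*(-4 + O)/O - 4 = -4 + 3*(-4 + O)/O)
-(-4 + K(1)*(-5 - 1*1)) + 93*(-137) = -(-4 + ((-12 - 1*1)/1)*(-5 - 1*1)) + 93*(-137) = -(-4 + (1*(-12 - 1))*(-5 - 1)) - 12741 = -(-4 + (1*(-13))*(-6)) - 12741 = -(-4 - 13*(-6)) - 12741 = -(-4 + 78) - 12741 = -1*74 - 12741 = -74 - 12741 = -12815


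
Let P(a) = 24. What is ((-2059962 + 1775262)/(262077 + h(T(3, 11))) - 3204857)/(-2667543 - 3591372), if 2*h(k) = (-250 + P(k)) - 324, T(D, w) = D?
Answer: 419519128507/819298232415 ≈ 0.51205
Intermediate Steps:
h(k) = -275 (h(k) = ((-250 + 24) - 324)/2 = (-226 - 324)/2 = (½)*(-550) = -275)
((-2059962 + 1775262)/(262077 + h(T(3, 11))) - 3204857)/(-2667543 - 3591372) = ((-2059962 + 1775262)/(262077 - 275) - 3204857)/(-2667543 - 3591372) = (-284700/261802 - 3204857)/(-6258915) = (-284700*1/261802 - 3204857)*(-1/6258915) = (-142350/130901 - 3204857)*(-1/6258915) = -419519128507/130901*(-1/6258915) = 419519128507/819298232415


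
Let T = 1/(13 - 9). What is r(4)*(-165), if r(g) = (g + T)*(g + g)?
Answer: -5610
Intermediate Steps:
T = ¼ (T = 1/4 = ¼ ≈ 0.25000)
r(g) = 2*g*(¼ + g) (r(g) = (g + ¼)*(g + g) = (¼ + g)*(2*g) = 2*g*(¼ + g))
r(4)*(-165) = ((½)*4*(1 + 4*4))*(-165) = ((½)*4*(1 + 16))*(-165) = ((½)*4*17)*(-165) = 34*(-165) = -5610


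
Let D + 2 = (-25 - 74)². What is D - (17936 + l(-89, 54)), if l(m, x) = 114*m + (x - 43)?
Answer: 1998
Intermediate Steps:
l(m, x) = -43 + x + 114*m (l(m, x) = 114*m + (-43 + x) = -43 + x + 114*m)
D = 9799 (D = -2 + (-25 - 74)² = -2 + (-99)² = -2 + 9801 = 9799)
D - (17936 + l(-89, 54)) = 9799 - (17936 + (-43 + 54 + 114*(-89))) = 9799 - (17936 + (-43 + 54 - 10146)) = 9799 - (17936 - 10135) = 9799 - 1*7801 = 9799 - 7801 = 1998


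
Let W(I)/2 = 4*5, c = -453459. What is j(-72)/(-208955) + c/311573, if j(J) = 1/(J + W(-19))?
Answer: -3032080499467/2083351558880 ≈ -1.4554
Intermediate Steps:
W(I) = 40 (W(I) = 2*(4*5) = 2*20 = 40)
j(J) = 1/(40 + J) (j(J) = 1/(J + 40) = 1/(40 + J))
j(-72)/(-208955) + c/311573 = 1/((40 - 72)*(-208955)) - 453459/311573 = -1/208955/(-32) - 453459*1/311573 = -1/32*(-1/208955) - 453459/311573 = 1/6686560 - 453459/311573 = -3032080499467/2083351558880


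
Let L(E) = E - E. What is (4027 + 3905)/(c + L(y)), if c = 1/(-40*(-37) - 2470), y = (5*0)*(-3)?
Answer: -7852680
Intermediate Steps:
y = 0 (y = 0*(-3) = 0)
L(E) = 0
c = -1/990 (c = 1/(1480 - 2470) = 1/(-990) = -1/990 ≈ -0.0010101)
(4027 + 3905)/(c + L(y)) = (4027 + 3905)/(-1/990 + 0) = 7932/(-1/990) = 7932*(-990) = -7852680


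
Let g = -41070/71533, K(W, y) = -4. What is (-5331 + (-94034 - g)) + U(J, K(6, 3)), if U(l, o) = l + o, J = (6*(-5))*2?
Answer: -7112413587/71533 ≈ -99428.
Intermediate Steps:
g = -41070/71533 (g = -41070*1/71533 = -41070/71533 ≈ -0.57414)
J = -60 (J = -30*2 = -60)
(-5331 + (-94034 - g)) + U(J, K(6, 3)) = (-5331 + (-94034 - 1*(-41070/71533))) + (-60 - 4) = (-5331 + (-94034 + 41070/71533)) - 64 = (-5331 - 6726493052/71533) - 64 = -7107835475/71533 - 64 = -7112413587/71533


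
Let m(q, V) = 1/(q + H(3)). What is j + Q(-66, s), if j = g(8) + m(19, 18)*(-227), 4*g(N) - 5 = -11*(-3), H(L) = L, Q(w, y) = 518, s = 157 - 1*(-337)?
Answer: 5689/11 ≈ 517.18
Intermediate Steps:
s = 494 (s = 157 + 337 = 494)
g(N) = 19/2 (g(N) = 5/4 + (-11*(-3))/4 = 5/4 + (1/4)*33 = 5/4 + 33/4 = 19/2)
m(q, V) = 1/(3 + q) (m(q, V) = 1/(q + 3) = 1/(3 + q))
j = -9/11 (j = 19/2 - 227/(3 + 19) = 19/2 - 227/22 = -9/11 ≈ -0.81818)
j + Q(-66, s) = -9/11 + 518 = 5689/11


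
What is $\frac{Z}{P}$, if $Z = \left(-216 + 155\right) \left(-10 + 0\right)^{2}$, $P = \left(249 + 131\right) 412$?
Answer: $- \frac{305}{7828} \approx -0.038963$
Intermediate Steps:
$P = 156560$ ($P = 380 \cdot 412 = 156560$)
$Z = -6100$ ($Z = - 61 \left(-10\right)^{2} = \left(-61\right) 100 = -6100$)
$\frac{Z}{P} = - \frac{6100}{156560} = \left(-6100\right) \frac{1}{156560} = - \frac{305}{7828}$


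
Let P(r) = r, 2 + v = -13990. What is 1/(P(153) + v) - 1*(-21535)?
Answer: 298022864/13839 ≈ 21535.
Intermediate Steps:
v = -13992 (v = -2 - 13990 = -13992)
1/(P(153) + v) - 1*(-21535) = 1/(153 - 13992) - 1*(-21535) = 1/(-13839) + 21535 = -1/13839 + 21535 = 298022864/13839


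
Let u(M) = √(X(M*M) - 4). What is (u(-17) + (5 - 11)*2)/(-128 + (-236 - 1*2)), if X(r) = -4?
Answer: 2/61 - I*√2/183 ≈ 0.032787 - 0.0077279*I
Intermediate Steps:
u(M) = 2*I*√2 (u(M) = √(-4 - 4) = √(-8) = 2*I*√2)
(u(-17) + (5 - 11)*2)/(-128 + (-236 - 1*2)) = (2*I*√2 + (5 - 11)*2)/(-128 + (-236 - 1*2)) = (2*I*√2 - 6*2)/(-128 + (-236 - 2)) = (2*I*√2 - 12)/(-128 - 238) = (-12 + 2*I*√2)/(-366) = (-12 + 2*I*√2)*(-1/366) = 2/61 - I*√2/183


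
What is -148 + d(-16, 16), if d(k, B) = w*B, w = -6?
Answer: -244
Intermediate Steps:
d(k, B) = -6*B
-148 + d(-16, 16) = -148 - 6*16 = -148 - 96 = -244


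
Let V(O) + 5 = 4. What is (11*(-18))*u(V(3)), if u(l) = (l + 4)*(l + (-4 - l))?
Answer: 2376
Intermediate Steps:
V(O) = -1 (V(O) = -5 + 4 = -1)
u(l) = -16 - 4*l (u(l) = (4 + l)*(-4) = -16 - 4*l)
(11*(-18))*u(V(3)) = (11*(-18))*(-16 - 4*(-1)) = -198*(-16 + 4) = -198*(-12) = 2376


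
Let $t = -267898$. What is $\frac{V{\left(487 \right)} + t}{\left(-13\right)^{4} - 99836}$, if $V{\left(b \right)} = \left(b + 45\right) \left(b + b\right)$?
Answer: $- \frac{50054}{14255} \approx -3.5113$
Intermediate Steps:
$V{\left(b \right)} = 2 b \left(45 + b\right)$ ($V{\left(b \right)} = \left(45 + b\right) 2 b = 2 b \left(45 + b\right)$)
$\frac{V{\left(487 \right)} + t}{\left(-13\right)^{4} - 99836} = \frac{2 \cdot 487 \left(45 + 487\right) - 267898}{\left(-13\right)^{4} - 99836} = \frac{2 \cdot 487 \cdot 532 - 267898}{28561 - 99836} = \frac{518168 - 267898}{-71275} = 250270 \left(- \frac{1}{71275}\right) = - \frac{50054}{14255}$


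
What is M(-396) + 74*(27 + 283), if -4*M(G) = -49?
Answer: 91809/4 ≈ 22952.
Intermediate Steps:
M(G) = 49/4 (M(G) = -¼*(-49) = 49/4)
M(-396) + 74*(27 + 283) = 49/4 + 74*(27 + 283) = 49/4 + 74*310 = 49/4 + 22940 = 91809/4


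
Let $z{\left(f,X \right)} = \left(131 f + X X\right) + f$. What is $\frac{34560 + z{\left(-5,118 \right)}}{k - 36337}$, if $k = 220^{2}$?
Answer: $\frac{47824}{12063} \approx 3.9645$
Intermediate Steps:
$k = 48400$
$z{\left(f,X \right)} = X^{2} + 132 f$ ($z{\left(f,X \right)} = \left(131 f + X^{2}\right) + f = \left(X^{2} + 131 f\right) + f = X^{2} + 132 f$)
$\frac{34560 + z{\left(-5,118 \right)}}{k - 36337} = \frac{34560 + \left(118^{2} + 132 \left(-5\right)\right)}{48400 - 36337} = \frac{34560 + \left(13924 - 660\right)}{12063} = \left(34560 + 13264\right) \frac{1}{12063} = 47824 \cdot \frac{1}{12063} = \frac{47824}{12063}$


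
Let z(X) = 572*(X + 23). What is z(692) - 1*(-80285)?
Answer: 489265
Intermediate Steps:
z(X) = 13156 + 572*X (z(X) = 572*(23 + X) = 13156 + 572*X)
z(692) - 1*(-80285) = (13156 + 572*692) - 1*(-80285) = (13156 + 395824) + 80285 = 408980 + 80285 = 489265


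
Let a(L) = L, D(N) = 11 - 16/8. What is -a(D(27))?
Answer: -9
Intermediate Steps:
D(N) = 9 (D(N) = 11 - 16/8 = 11 - 1*2 = 11 - 2 = 9)
-a(D(27)) = -1*9 = -9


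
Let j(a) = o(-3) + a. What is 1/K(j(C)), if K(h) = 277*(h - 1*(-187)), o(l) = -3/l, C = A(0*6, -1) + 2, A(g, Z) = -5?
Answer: 1/51245 ≈ 1.9514e-5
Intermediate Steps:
C = -3 (C = -5 + 2 = -3)
j(a) = 1 + a (j(a) = -3/(-3) + a = -3*(-⅓) + a = 1 + a)
K(h) = 51799 + 277*h (K(h) = 277*(h + 187) = 277*(187 + h) = 51799 + 277*h)
1/K(j(C)) = 1/(51799 + 277*(1 - 3)) = 1/(51799 + 277*(-2)) = 1/(51799 - 554) = 1/51245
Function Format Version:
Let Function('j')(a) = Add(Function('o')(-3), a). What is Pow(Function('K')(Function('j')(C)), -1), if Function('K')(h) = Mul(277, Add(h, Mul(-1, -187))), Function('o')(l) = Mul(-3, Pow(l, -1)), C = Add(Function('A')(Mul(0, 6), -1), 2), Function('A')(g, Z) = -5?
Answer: Rational(1, 51245) ≈ 1.9514e-5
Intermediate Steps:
C = -3 (C = Add(-5, 2) = -3)
Function('j')(a) = Add(1, a) (Function('j')(a) = Add(Mul(-3, Pow(-3, -1)), a) = Add(Mul(-3, Rational(-1, 3)), a) = Add(1, a))
Function('K')(h) = Add(51799, Mul(277, h)) (Function('K')(h) = Mul(277, Add(h, 187)) = Mul(277, Add(187, h)) = Add(51799, Mul(277, h)))
Pow(Function('K')(Function('j')(C)), -1) = Pow(Add(51799, Mul(277, Add(1, -3))), -1) = Pow(Add(51799, Mul(277, -2)), -1) = Pow(Add(51799, -554), -1) = Pow(51245, -1) = Rational(1, 51245)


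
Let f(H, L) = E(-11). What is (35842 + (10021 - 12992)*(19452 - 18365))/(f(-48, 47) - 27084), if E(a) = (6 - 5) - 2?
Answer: 638727/5417 ≈ 117.91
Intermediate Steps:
E(a) = -1 (E(a) = 1 - 2 = -1)
f(H, L) = -1
(35842 + (10021 - 12992)*(19452 - 18365))/(f(-48, 47) - 27084) = (35842 + (10021 - 12992)*(19452 - 18365))/(-1 - 27084) = (35842 - 2971*1087)/(-27085) = (35842 - 3229477)*(-1/27085) = -3193635*(-1/27085) = 638727/5417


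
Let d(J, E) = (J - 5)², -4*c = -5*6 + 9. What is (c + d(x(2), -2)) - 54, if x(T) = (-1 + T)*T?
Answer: -159/4 ≈ -39.750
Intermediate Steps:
c = 21/4 (c = -(-5*6 + 9)/4 = -(-30 + 9)/4 = -¼*(-21) = 21/4 ≈ 5.2500)
x(T) = T*(-1 + T)
d(J, E) = (-5 + J)²
(c + d(x(2), -2)) - 54 = (21/4 + (-5 + 2*(-1 + 2))²) - 54 = (21/4 + (-5 + 2*1)²) - 54 = (21/4 + (-5 + 2)²) - 54 = (21/4 + (-3)²) - 54 = (21/4 + 9) - 54 = 57/4 - 54 = -159/4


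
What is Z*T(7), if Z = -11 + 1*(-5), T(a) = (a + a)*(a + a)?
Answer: -3136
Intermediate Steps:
T(a) = 4*a**2 (T(a) = (2*a)*(2*a) = 4*a**2)
Z = -16 (Z = -11 - 5 = -16)
Z*T(7) = -64*7**2 = -64*49 = -16*196 = -3136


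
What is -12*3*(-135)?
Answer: 4860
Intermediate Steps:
-12*3*(-135) = -2*18*(-135) = -36*(-135) = 4860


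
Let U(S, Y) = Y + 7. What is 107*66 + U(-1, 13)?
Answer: 7082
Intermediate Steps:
U(S, Y) = 7 + Y
107*66 + U(-1, 13) = 107*66 + (7 + 13) = 7062 + 20 = 7082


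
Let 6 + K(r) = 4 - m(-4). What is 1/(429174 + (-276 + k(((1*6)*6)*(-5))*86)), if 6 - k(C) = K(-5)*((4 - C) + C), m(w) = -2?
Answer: 1/429414 ≈ 2.3288e-6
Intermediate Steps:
K(r) = 0 (K(r) = -6 + (4 - 1*(-2)) = -6 + (4 + 2) = -6 + 6 = 0)
k(C) = 6 (k(C) = 6 - 0*((4 - C) + C) = 6 - 0*4 = 6 - 1*0 = 6 + 0 = 6)
1/(429174 + (-276 + k(((1*6)*6)*(-5))*86)) = 1/(429174 + (-276 + 6*86)) = 1/(429174 + (-276 + 516)) = 1/(429174 + 240) = 1/429414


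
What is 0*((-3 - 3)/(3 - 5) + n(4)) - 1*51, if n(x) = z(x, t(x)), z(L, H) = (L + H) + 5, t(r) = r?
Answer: -51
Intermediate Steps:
z(L, H) = 5 + H + L (z(L, H) = (H + L) + 5 = 5 + H + L)
n(x) = 5 + 2*x (n(x) = 5 + x + x = 5 + 2*x)
0*((-3 - 3)/(3 - 5) + n(4)) - 1*51 = 0*((-3 - 3)/(3 - 5) + (5 + 2*4)) - 1*51 = 0*(-6/(-2) + (5 + 8)) - 51 = 0*(-6*(-½) + 13) - 51 = 0*(3 + 13) - 51 = 0*16 - 51 = 0 - 51 = -51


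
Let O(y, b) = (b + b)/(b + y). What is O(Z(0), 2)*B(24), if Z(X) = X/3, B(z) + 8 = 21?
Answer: 26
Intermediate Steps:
B(z) = 13 (B(z) = -8 + 21 = 13)
Z(X) = X/3 (Z(X) = X*(⅓) = X/3)
O(y, b) = 2*b/(b + y) (O(y, b) = (2*b)/(b + y) = 2*b/(b + y))
O(Z(0), 2)*B(24) = (2*2/(2 + (⅓)*0))*13 = (2*2/(2 + 0))*13 = (2*2/2)*13 = (2*2*(½))*13 = 2*13 = 26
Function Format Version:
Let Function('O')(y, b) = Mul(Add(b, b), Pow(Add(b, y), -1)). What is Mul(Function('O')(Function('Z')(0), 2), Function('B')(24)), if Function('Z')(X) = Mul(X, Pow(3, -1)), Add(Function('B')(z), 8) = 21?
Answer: 26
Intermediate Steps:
Function('B')(z) = 13 (Function('B')(z) = Add(-8, 21) = 13)
Function('Z')(X) = Mul(Rational(1, 3), X) (Function('Z')(X) = Mul(X, Rational(1, 3)) = Mul(Rational(1, 3), X))
Function('O')(y, b) = Mul(2, b, Pow(Add(b, y), -1)) (Function('O')(y, b) = Mul(Mul(2, b), Pow(Add(b, y), -1)) = Mul(2, b, Pow(Add(b, y), -1)))
Mul(Function('O')(Function('Z')(0), 2), Function('B')(24)) = Mul(Mul(2, 2, Pow(Add(2, Mul(Rational(1, 3), 0)), -1)), 13) = Mul(Mul(2, 2, Pow(Add(2, 0), -1)), 13) = Mul(Mul(2, 2, Pow(2, -1)), 13) = Mul(Mul(2, 2, Rational(1, 2)), 13) = Mul(2, 13) = 26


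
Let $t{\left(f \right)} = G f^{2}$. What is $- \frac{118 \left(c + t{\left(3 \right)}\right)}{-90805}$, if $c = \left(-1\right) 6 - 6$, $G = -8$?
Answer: $- \frac{9912}{90805} \approx -0.10916$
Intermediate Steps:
$c = -12$ ($c = -6 - 6 = -12$)
$t{\left(f \right)} = - 8 f^{2}$
$- \frac{118 \left(c + t{\left(3 \right)}\right)}{-90805} = - \frac{118 \left(-12 - 8 \cdot 3^{2}\right)}{-90805} = - \frac{118 \left(-12 - 72\right) \left(-1\right)}{90805} = - \frac{118 \left(-84\right) \left(-1\right)}{90805} = - \frac{\left(-9912\right) \left(-1\right)}{90805} = \left(-1\right) \frac{9912}{90805} = - \frac{9912}{90805}$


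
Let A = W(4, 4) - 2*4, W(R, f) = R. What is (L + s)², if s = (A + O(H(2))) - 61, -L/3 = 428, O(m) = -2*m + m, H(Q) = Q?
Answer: 1825201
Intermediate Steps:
O(m) = -m
L = -1284 (L = -3*428 = -1284)
A = -4 (A = 4 - 2*4 = 4 - 8 = -4)
s = -67 (s = (-4 - 1*2) - 61 = (-4 - 2) - 61 = -6 - 61 = -67)
(L + s)² = (-1284 - 67)² = (-1351)² = 1825201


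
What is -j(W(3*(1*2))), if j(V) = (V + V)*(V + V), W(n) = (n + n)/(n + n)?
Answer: -4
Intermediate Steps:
W(n) = 1 (W(n) = (2*n)/((2*n)) = (2*n)*(1/(2*n)) = 1)
j(V) = 4*V**2 (j(V) = (2*V)*(2*V) = 4*V**2)
-j(W(3*(1*2))) = -4*1**2 = -4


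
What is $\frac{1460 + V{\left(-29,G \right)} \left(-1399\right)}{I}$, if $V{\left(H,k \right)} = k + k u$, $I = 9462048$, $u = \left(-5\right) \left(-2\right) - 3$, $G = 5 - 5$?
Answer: $\frac{365}{2365512} \approx 0.0001543$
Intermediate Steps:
$G = 0$ ($G = 5 - 5 = 0$)
$u = 7$ ($u = 10 - 3 = 7$)
$V{\left(H,k \right)} = 8 k$ ($V{\left(H,k \right)} = k + k 7 = k + 7 k = 8 k$)
$\frac{1460 + V{\left(-29,G \right)} \left(-1399\right)}{I} = \frac{1460 + 8 \cdot 0 \left(-1399\right)}{9462048} = \left(1460 + 0 \left(-1399\right)\right) \frac{1}{9462048} = \left(1460 + 0\right) \frac{1}{9462048} = 1460 \cdot \frac{1}{9462048} = \frac{365}{2365512}$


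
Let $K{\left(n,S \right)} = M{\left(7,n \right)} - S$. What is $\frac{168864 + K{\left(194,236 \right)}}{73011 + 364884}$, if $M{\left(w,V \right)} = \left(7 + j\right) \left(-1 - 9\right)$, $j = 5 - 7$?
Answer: $\frac{168578}{437895} \approx 0.38497$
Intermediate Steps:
$j = -2$ ($j = 5 - 7 = -2$)
$M{\left(w,V \right)} = -50$ ($M{\left(w,V \right)} = \left(7 - 2\right) \left(-1 - 9\right) = 5 \left(-10\right) = -50$)
$K{\left(n,S \right)} = -50 - S$
$\frac{168864 + K{\left(194,236 \right)}}{73011 + 364884} = \frac{168864 - 286}{73011 + 364884} = \frac{168864 - 286}{437895} = \left(168864 - 286\right) \frac{1}{437895} = 168578 \cdot \frac{1}{437895} = \frac{168578}{437895}$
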